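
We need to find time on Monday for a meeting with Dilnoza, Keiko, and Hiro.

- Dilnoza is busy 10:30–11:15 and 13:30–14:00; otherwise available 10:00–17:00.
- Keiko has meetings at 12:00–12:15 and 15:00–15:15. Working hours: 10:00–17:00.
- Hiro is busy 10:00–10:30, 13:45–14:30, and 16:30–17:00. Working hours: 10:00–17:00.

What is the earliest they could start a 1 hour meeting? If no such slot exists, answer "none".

Dilnoza free within 10:00–17:00: 10:00–10:30, 11:15–13:30, 14:00–17:00.
Keiko free within 10:00–17:00: 10:00–12:00, 12:15–15:00, 15:15–17:00.
Hiro free within 10:00–17:00: 10:30–13:45, 14:30–16:30.
Dilnoza ∩ Keiko: 10:00–10:30, 11:15–12:00, 12:15–13:30, 14:00–15:00, 15:15–17:00.
Dilnoza ∩ Keiko ∩ Hiro: 11:15–12:00, 12:15–13:30, 14:30–15:00, 15:15–16:30.
Windows ≥ 60 min: 12:15–13:30, 15:15–16:30.
Earliest such window starts at 12:15.

12:15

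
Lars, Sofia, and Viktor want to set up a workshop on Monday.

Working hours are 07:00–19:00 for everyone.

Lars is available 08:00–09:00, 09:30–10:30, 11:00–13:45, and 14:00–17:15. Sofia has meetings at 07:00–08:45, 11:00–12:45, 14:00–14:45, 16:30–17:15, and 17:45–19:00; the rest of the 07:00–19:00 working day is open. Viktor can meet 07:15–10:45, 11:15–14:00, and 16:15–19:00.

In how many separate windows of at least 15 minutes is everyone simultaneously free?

Sofia free within 07:00–19:00: 08:45–11:00, 12:45–14:00, 14:45–16:30, 17:15–17:45.
Lars ∩ Sofia: 08:45–09:00, 09:30–10:30, 12:45–13:45, 14:45–16:30.
Lars ∩ Sofia ∩ Viktor: 08:45–09:00, 09:30–10:30, 12:45–13:45, 16:15–16:30.
Windows ≥ 15 min: 08:45–09:00, 09:30–10:30, 12:45–13:45, 16:15–16:30.
That's 4 windows.

4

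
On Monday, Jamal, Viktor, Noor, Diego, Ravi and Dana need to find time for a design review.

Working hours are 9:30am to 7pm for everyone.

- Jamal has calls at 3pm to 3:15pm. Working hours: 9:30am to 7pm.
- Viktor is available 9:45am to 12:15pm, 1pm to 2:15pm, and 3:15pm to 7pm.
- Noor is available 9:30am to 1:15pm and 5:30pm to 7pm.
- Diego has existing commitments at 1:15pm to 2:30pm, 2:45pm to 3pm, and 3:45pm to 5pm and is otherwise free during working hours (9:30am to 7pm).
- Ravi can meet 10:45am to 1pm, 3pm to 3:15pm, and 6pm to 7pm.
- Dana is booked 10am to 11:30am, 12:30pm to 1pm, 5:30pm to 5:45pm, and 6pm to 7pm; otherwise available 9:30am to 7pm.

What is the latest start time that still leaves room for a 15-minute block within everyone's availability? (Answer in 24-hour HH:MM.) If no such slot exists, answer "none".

12:00

Jamal free within 09:30–19:00: 09:30–15:00, 15:15–19:00.
Diego free within 09:30–19:00: 09:30–13:15, 14:30–14:45, 15:00–15:45, 17:00–19:00.
Dana free within 09:30–19:00: 09:30–10:00, 11:30–12:30, 13:00–17:30, 17:45–18:00.
Jamal ∩ Viktor: 09:45–12:15, 13:00–14:15, 15:15–19:00.
Jamal ∩ Viktor ∩ Noor: 09:45–12:15, 13:00–13:15, 17:30–19:00.
Jamal ∩ Viktor ∩ Noor ∩ Diego: 09:45–12:15, 13:00–13:15, 17:30–19:00.
Jamal ∩ Viktor ∩ Noor ∩ Diego ∩ Ravi: 10:45–12:15, 18:00–19:00.
Jamal ∩ Viktor ∩ Noor ∩ Diego ∩ Ravi ∩ Dana: 11:30–12:15.
Windows ≥ 15 min: 11:30–12:15.
Latest start in the last window 11:30–12:15 is 12:15 − 15 min = 12:00.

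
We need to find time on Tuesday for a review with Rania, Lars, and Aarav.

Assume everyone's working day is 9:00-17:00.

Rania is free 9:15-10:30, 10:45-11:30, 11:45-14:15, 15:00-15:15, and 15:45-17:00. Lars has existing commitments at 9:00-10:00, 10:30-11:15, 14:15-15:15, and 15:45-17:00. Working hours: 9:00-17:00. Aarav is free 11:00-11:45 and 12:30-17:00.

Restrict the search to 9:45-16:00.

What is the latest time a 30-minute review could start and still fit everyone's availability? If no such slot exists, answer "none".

Lars free within 09:00–17:00: 10:00–10:30, 11:15–14:15, 15:15–15:45.
Rania ∩ Lars: 10:00–10:30, 11:15–11:30, 11:45–14:15.
Rania ∩ Lars ∩ Aarav: 11:15–11:30, 12:30–14:15.
Restricted to 09:45–16:00: 11:15–11:30, 12:30–14:15.
Windows ≥ 30 min: 12:30–14:15.
Latest start in the last window 12:30–14:15 is 14:15 − 30 min = 13:45.

13:45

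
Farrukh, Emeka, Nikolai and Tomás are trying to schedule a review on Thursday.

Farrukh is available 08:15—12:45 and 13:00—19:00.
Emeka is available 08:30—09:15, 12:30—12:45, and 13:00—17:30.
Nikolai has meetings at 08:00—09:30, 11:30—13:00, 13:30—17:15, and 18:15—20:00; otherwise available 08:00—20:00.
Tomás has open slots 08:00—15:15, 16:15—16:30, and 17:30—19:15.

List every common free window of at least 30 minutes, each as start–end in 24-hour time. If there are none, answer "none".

Nikolai free within 08:00–20:00: 09:30–11:30, 13:00–13:30, 17:15–18:15.
Farrukh ∩ Emeka: 08:30–09:15, 12:30–12:45, 13:00–17:30.
Farrukh ∩ Emeka ∩ Nikolai: 13:00–13:30, 17:15–17:30.
Farrukh ∩ Emeka ∩ Nikolai ∩ Tomás: 13:00–13:30.
Windows ≥ 30 min: 13:00–13:30.

13:00–13:30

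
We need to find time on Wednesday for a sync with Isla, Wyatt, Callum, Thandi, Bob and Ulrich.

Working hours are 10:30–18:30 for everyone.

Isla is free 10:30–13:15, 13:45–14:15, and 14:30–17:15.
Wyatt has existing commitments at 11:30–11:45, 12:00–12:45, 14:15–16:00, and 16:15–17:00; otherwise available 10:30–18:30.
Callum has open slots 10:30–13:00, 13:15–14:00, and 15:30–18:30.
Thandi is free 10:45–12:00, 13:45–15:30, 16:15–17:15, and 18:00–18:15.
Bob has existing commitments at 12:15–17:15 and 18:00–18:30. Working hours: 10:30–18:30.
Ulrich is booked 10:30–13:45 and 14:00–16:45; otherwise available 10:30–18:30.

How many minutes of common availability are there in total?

Wyatt free within 10:30–18:30: 10:30–11:30, 11:45–12:00, 12:45–14:15, 16:00–16:15, 17:00–18:30.
Bob free within 10:30–18:30: 10:30–12:15, 17:15–18:00.
Ulrich free within 10:30–18:30: 13:45–14:00, 16:45–18:30.
Isla ∩ Wyatt: 10:30–11:30, 11:45–12:00, 12:45–13:15, 13:45–14:15, 16:00–16:15, 17:00–17:15.
Isla ∩ Wyatt ∩ Callum: 10:30–11:30, 11:45–12:00, 12:45–13:00, 13:45–14:00, 16:00–16:15, 17:00–17:15.
Isla ∩ Wyatt ∩ Callum ∩ Thandi: 10:45–11:30, 11:45–12:00, 13:45–14:00, 17:00–17:15.
Isla ∩ Wyatt ∩ Callum ∩ Thandi ∩ Bob: 10:45–11:30, 11:45–12:00.
Isla ∩ Wyatt ∩ Callum ∩ Thandi ∩ Bob ∩ Ulrich: (none).
Total common minutes: 0.

0 minutes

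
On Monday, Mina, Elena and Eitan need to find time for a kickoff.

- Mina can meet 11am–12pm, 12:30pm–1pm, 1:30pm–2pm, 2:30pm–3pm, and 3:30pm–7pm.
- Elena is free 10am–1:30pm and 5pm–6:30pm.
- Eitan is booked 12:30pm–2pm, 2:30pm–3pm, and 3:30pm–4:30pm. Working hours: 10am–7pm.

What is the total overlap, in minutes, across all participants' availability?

Eitan free within 10:00–19:00: 10:00–12:30, 14:00–14:30, 15:00–15:30, 16:30–19:00.
Mina ∩ Elena: 11:00–12:00, 12:30–13:00, 17:00–18:30.
Mina ∩ Elena ∩ Eitan: 11:00–12:00, 17:00–18:30.
Total common minutes: 60 + 90 = 150.

150 minutes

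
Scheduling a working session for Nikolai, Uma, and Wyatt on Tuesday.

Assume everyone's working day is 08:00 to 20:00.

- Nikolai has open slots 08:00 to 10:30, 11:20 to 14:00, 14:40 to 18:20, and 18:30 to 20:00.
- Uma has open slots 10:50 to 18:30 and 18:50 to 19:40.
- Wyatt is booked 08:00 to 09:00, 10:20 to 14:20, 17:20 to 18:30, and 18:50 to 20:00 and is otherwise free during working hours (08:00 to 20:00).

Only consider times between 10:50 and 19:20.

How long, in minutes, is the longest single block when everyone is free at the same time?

Wyatt free within 08:00–20:00: 09:00–10:20, 14:20–17:20, 18:30–18:50.
Nikolai ∩ Uma: 11:20–14:00, 14:40–18:20, 18:50–19:40.
Nikolai ∩ Uma ∩ Wyatt: 14:40–17:20.
Restricted to 10:50–19:20: 14:40–17:20.
Single common window of 160 minutes.

160 minutes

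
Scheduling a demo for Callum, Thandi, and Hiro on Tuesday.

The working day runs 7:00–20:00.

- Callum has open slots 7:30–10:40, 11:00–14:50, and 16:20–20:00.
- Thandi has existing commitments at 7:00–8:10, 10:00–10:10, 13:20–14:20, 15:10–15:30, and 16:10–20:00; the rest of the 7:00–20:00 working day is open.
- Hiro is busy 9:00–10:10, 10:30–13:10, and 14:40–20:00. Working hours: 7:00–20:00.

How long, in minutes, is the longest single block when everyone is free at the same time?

Thandi free within 07:00–20:00: 08:10–10:00, 10:10–13:20, 14:20–15:10, 15:30–16:10.
Hiro free within 07:00–20:00: 07:00–09:00, 10:10–10:30, 13:10–14:40.
Callum ∩ Thandi: 08:10–10:00, 10:10–10:40, 11:00–13:20, 14:20–14:50.
Callum ∩ Thandi ∩ Hiro: 08:10–09:00, 10:10–10:30, 13:10–13:20, 14:20–14:40.
Common window lengths: 50, 20, 10, 20 min; longest is 50.

50 minutes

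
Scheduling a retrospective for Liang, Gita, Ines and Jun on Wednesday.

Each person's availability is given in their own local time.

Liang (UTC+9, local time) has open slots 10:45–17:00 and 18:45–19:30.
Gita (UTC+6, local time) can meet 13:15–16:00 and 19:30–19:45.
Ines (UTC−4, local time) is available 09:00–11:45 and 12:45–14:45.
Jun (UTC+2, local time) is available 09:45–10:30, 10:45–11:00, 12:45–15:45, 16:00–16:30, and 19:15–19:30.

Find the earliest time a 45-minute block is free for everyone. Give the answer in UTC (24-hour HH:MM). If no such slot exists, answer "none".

Liang → UTC: 01:45–08:00, 09:45–10:30.
Gita → UTC: 07:15–10:00, 13:30–13:45.
Ines → UTC: 13:00–15:45, 16:45–18:45.
Jun → UTC: 07:45–08:30, 08:45–09:00, 10:45–13:45, 14:00–14:30, 17:15–17:30.
Liang ∩ Gita: 07:15–08:00, 09:45–10:00.
Liang ∩ Gita ∩ Ines: (none).
Liang ∩ Gita ∩ Ines ∩ Jun: (none).
Windows ≥ 45 min: (none).

none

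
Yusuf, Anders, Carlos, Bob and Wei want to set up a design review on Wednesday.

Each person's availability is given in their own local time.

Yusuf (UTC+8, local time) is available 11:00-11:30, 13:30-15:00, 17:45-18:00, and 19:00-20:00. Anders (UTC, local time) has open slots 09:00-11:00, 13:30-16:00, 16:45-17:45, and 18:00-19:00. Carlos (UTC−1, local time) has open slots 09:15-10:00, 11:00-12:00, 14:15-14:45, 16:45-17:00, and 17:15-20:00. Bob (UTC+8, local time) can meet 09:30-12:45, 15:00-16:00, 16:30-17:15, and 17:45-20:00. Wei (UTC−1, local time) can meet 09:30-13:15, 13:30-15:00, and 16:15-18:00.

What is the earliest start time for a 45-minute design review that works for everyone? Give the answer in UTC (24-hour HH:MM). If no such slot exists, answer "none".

none

Yusuf → UTC: 03:00–03:30, 05:30–07:00, 09:45–10:00, 11:00–12:00.
Anders → UTC: 09:00–11:00, 13:30–16:00, 16:45–17:45, 18:00–19:00.
Carlos → UTC: 10:15–11:00, 12:00–13:00, 15:15–15:45, 17:45–18:00, 18:15–21:00.
Bob → UTC: 01:30–04:45, 07:00–08:00, 08:30–09:15, 09:45–12:00.
Wei → UTC: 10:30–14:15, 14:30–16:00, 17:15–19:00.
Yusuf ∩ Anders: 09:45–10:00.
Yusuf ∩ Anders ∩ Carlos: (none).
Yusuf ∩ Anders ∩ Carlos ∩ Bob: (none).
Yusuf ∩ Anders ∩ Carlos ∩ Bob ∩ Wei: (none).
Windows ≥ 45 min: (none).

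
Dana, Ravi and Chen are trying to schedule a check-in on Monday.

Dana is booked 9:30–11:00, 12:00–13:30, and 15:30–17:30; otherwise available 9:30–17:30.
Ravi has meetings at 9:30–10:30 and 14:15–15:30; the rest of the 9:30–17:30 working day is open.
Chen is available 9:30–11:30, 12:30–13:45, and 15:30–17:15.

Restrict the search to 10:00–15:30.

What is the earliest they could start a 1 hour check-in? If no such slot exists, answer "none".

Dana free within 09:30–17:30: 11:00–12:00, 13:30–15:30.
Ravi free within 09:30–17:30: 10:30–14:15, 15:30–17:30.
Dana ∩ Ravi: 11:00–12:00, 13:30–14:15.
Dana ∩ Ravi ∩ Chen: 11:00–11:30, 13:30–13:45.
Restricted to 10:00–15:30: 11:00–11:30, 13:30–13:45.
Windows ≥ 60 min: (none).

none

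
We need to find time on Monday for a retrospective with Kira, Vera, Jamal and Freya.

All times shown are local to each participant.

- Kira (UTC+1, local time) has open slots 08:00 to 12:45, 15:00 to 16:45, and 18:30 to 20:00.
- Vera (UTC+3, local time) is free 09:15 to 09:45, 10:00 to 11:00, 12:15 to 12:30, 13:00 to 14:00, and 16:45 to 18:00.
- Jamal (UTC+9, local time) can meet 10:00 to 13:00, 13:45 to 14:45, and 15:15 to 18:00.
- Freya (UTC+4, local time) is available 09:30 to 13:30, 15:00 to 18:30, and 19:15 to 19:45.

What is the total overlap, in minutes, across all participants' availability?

Kira → UTC: 07:00–11:45, 14:00–15:45, 17:30–19:00.
Vera → UTC: 06:15–06:45, 07:00–08:00, 09:15–09:30, 10:00–11:00, 13:45–15:00.
Jamal → UTC: 01:00–04:00, 04:45–05:45, 06:15–09:00.
Freya → UTC: 05:30–09:30, 11:00–14:30, 15:15–15:45.
Kira ∩ Vera: 07:00–08:00, 09:15–09:30, 10:00–11:00, 14:00–15:00.
Kira ∩ Vera ∩ Jamal: 07:00–08:00.
Kira ∩ Vera ∩ Jamal ∩ Freya: 07:00–08:00.
Total common minutes: 60.

60 minutes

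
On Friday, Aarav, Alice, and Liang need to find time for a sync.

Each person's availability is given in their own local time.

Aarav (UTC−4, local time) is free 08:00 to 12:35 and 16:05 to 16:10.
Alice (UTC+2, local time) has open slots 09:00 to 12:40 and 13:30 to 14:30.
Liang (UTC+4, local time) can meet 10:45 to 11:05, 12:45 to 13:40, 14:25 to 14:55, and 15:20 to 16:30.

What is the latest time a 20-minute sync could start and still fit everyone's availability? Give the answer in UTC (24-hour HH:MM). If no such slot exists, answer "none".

12:10

Aarav → UTC: 12:00–16:35, 20:05–20:10.
Alice → UTC: 07:00–10:40, 11:30–12:30.
Liang → UTC: 06:45–07:05, 08:45–09:40, 10:25–10:55, 11:20–12:30.
Aarav ∩ Alice: 12:00–12:30.
Aarav ∩ Alice ∩ Liang: 12:00–12:30.
Windows ≥ 20 min: 12:00–12:30.
Latest start in the last window 12:00–12:30 is 12:30 − 20 min = 12:10.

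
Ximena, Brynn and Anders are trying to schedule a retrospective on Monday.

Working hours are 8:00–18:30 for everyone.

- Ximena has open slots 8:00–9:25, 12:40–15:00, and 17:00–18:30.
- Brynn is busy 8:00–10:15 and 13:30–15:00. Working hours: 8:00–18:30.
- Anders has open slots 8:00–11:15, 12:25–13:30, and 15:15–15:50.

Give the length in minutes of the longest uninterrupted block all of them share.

Brynn free within 08:00–18:30: 10:15–13:30, 15:00–18:30.
Ximena ∩ Brynn: 12:40–13:30, 17:00–18:30.
Ximena ∩ Brynn ∩ Anders: 12:40–13:30.
Single common window of 50 minutes.

50 minutes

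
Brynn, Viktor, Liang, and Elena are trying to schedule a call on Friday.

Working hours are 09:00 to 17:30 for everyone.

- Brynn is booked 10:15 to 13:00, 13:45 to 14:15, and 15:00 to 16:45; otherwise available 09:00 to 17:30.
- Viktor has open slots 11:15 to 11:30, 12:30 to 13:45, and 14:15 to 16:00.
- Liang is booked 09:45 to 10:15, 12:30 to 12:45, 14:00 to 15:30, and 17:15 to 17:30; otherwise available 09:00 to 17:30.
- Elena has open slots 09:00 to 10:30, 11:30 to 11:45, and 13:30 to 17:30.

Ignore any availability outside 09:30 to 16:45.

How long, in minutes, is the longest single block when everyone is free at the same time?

15 minutes

Brynn free within 09:00–17:30: 09:00–10:15, 13:00–13:45, 14:15–15:00, 16:45–17:30.
Liang free within 09:00–17:30: 09:00–09:45, 10:15–12:30, 12:45–14:00, 15:30–17:15.
Brynn ∩ Viktor: 13:00–13:45, 14:15–15:00.
Brynn ∩ Viktor ∩ Liang: 13:00–13:45.
Brynn ∩ Viktor ∩ Liang ∩ Elena: 13:30–13:45.
Restricted to 09:30–16:45: 13:30–13:45.
Single common window of 15 minutes.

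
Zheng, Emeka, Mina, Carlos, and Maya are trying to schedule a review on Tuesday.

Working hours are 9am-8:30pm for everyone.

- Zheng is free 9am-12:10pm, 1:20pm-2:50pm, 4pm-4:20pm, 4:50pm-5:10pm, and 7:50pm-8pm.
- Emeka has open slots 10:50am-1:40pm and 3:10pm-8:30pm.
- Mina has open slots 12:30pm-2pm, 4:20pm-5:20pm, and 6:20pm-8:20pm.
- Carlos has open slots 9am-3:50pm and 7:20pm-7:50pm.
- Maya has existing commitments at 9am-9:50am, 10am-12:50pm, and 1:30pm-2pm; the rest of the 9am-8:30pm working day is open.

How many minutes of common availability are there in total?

Maya free within 09:00–20:30: 09:50–10:00, 12:50–13:30, 14:00–20:30.
Zheng ∩ Emeka: 10:50–12:10, 13:20–13:40, 16:00–16:20, 16:50–17:10, 19:50–20:00.
Zheng ∩ Emeka ∩ Mina: 13:20–13:40, 16:50–17:10, 19:50–20:00.
Zheng ∩ Emeka ∩ Mina ∩ Carlos: 13:20–13:40.
Zheng ∩ Emeka ∩ Mina ∩ Carlos ∩ Maya: 13:20–13:30.
Total common minutes: 10.

10 minutes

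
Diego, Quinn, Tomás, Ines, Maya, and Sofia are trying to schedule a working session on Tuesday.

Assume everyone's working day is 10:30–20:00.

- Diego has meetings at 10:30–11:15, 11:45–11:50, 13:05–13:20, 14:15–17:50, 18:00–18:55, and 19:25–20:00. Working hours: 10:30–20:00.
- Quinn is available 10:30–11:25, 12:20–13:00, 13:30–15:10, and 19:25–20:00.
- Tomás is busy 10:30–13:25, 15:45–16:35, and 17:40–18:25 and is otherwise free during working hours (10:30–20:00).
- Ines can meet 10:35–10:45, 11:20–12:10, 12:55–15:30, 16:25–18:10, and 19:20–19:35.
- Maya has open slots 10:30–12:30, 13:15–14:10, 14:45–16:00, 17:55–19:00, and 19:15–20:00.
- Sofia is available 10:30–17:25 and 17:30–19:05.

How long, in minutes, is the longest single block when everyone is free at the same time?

40 minutes

Diego free within 10:30–20:00: 11:15–11:45, 11:50–13:05, 13:20–14:15, 17:50–18:00, 18:55–19:25.
Tomás free within 10:30–20:00: 13:25–15:45, 16:35–17:40, 18:25–20:00.
Diego ∩ Quinn: 11:15–11:25, 12:20–13:00, 13:30–14:15.
Diego ∩ Quinn ∩ Tomás: 13:30–14:15.
Diego ∩ Quinn ∩ Tomás ∩ Ines: 13:30–14:15.
Diego ∩ Quinn ∩ Tomás ∩ Ines ∩ Maya: 13:30–14:10.
Diego ∩ Quinn ∩ Tomás ∩ Ines ∩ Maya ∩ Sofia: 13:30–14:10.
Single common window of 40 minutes.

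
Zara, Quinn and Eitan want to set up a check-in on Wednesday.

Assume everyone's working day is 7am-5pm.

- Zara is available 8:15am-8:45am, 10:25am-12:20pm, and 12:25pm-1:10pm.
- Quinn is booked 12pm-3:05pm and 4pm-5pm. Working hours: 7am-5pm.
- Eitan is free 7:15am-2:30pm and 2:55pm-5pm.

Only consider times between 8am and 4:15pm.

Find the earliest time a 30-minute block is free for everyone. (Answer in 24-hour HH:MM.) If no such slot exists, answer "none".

08:15

Quinn free within 07:00–17:00: 07:00–12:00, 15:05–16:00.
Zara ∩ Quinn: 08:15–08:45, 10:25–12:00.
Zara ∩ Quinn ∩ Eitan: 08:15–08:45, 10:25–12:00.
Restricted to 08:00–16:15: 08:15–08:45, 10:25–12:00.
Windows ≥ 30 min: 08:15–08:45, 10:25–12:00.
Earliest such window starts at 08:15.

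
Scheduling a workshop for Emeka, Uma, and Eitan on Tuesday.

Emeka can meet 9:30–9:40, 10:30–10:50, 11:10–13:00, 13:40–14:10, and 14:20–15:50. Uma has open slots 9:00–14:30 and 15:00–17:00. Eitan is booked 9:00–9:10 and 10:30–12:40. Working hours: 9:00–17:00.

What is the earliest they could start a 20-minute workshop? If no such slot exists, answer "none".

Eitan free within 09:00–17:00: 09:10–10:30, 12:40–17:00.
Emeka ∩ Uma: 09:30–09:40, 10:30–10:50, 11:10–13:00, 13:40–14:10, 14:20–14:30, 15:00–15:50.
Emeka ∩ Uma ∩ Eitan: 09:30–09:40, 12:40–13:00, 13:40–14:10, 14:20–14:30, 15:00–15:50.
Windows ≥ 20 min: 12:40–13:00, 13:40–14:10, 15:00–15:50.
Earliest such window starts at 12:40.

12:40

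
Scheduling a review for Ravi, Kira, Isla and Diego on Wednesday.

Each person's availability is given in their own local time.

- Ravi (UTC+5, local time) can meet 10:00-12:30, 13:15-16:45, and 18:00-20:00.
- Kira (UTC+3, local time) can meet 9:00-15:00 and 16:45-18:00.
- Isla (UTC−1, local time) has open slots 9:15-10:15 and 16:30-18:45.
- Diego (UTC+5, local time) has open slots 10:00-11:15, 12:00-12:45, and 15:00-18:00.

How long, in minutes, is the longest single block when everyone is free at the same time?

Ravi → UTC: 05:00–07:30, 08:15–11:45, 13:00–15:00.
Kira → UTC: 06:00–12:00, 13:45–15:00.
Isla → UTC: 10:15–11:15, 17:30–19:45.
Diego → UTC: 05:00–06:15, 07:00–07:45, 10:00–13:00.
Ravi ∩ Kira: 06:00–07:30, 08:15–11:45, 13:45–15:00.
Ravi ∩ Kira ∩ Isla: 10:15–11:15.
Ravi ∩ Kira ∩ Isla ∩ Diego: 10:15–11:15.
Single common window of 60 minutes.

60 minutes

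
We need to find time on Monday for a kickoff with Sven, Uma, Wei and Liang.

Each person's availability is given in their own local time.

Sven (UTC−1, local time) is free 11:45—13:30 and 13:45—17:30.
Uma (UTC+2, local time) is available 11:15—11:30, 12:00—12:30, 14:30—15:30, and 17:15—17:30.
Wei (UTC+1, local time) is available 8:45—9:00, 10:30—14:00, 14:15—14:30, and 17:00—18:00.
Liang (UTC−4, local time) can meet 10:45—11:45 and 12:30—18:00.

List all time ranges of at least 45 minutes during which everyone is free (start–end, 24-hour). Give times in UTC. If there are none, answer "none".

none

Sven → UTC: 12:45–14:30, 14:45–18:30.
Uma → UTC: 09:15–09:30, 10:00–10:30, 12:30–13:30, 15:15–15:30.
Wei → UTC: 07:45–08:00, 09:30–13:00, 13:15–13:30, 16:00–17:00.
Liang → UTC: 14:45–15:45, 16:30–22:00.
Sven ∩ Uma: 12:45–13:30, 15:15–15:30.
Sven ∩ Uma ∩ Wei: 12:45–13:00, 13:15–13:30.
Sven ∩ Uma ∩ Wei ∩ Liang: (none).
Windows ≥ 45 min: (none).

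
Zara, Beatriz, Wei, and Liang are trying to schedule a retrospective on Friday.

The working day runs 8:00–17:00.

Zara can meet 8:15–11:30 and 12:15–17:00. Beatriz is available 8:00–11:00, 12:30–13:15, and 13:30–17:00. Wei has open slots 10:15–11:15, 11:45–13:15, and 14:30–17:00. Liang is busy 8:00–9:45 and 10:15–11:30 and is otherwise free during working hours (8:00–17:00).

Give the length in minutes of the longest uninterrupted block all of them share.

150 minutes

Liang free within 08:00–17:00: 09:45–10:15, 11:30–17:00.
Zara ∩ Beatriz: 08:15–11:00, 12:30–13:15, 13:30–17:00.
Zara ∩ Beatriz ∩ Wei: 10:15–11:00, 12:30–13:15, 14:30–17:00.
Zara ∩ Beatriz ∩ Wei ∩ Liang: 12:30–13:15, 14:30–17:00.
Common window lengths: 45, 150 min; longest is 150.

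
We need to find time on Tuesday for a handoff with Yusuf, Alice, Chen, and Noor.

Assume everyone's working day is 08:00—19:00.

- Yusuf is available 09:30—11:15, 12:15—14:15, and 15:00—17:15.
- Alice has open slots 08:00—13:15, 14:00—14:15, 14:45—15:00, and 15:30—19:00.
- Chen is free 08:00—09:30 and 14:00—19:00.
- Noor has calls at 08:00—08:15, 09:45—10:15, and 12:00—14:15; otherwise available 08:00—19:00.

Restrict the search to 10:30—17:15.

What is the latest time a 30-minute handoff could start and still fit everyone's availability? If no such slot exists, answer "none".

Noor free within 08:00–19:00: 08:15–09:45, 10:15–12:00, 14:15–19:00.
Yusuf ∩ Alice: 09:30–11:15, 12:15–13:15, 14:00–14:15, 15:30–17:15.
Yusuf ∩ Alice ∩ Chen: 14:00–14:15, 15:30–17:15.
Yusuf ∩ Alice ∩ Chen ∩ Noor: 15:30–17:15.
Restricted to 10:30–17:15: 15:30–17:15.
Windows ≥ 30 min: 15:30–17:15.
Latest start in the last window 15:30–17:15 is 17:15 − 30 min = 16:45.

16:45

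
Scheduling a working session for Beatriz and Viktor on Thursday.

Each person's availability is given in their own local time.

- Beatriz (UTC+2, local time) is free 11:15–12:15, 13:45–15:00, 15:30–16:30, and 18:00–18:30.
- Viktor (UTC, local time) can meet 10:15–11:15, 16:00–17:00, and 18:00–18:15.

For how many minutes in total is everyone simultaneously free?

30 minutes

Beatriz → UTC: 09:15–10:15, 11:45–13:00, 13:30–14:30, 16:00–16:30.
Viktor → UTC: 10:15–11:15, 16:00–17:00, 18:00–18:15.
Beatriz ∩ Viktor: 16:00–16:30.
Total common minutes: 30.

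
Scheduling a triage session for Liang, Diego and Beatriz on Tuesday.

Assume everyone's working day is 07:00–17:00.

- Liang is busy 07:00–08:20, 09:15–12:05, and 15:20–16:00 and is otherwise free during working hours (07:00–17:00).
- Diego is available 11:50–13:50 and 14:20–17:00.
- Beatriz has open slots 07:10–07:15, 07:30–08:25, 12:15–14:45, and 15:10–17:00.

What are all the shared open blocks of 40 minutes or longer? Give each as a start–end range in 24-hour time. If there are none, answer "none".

12:15–13:50, 16:00–17:00

Liang free within 07:00–17:00: 08:20–09:15, 12:05–15:20, 16:00–17:00.
Liang ∩ Diego: 12:05–13:50, 14:20–15:20, 16:00–17:00.
Liang ∩ Diego ∩ Beatriz: 12:15–13:50, 14:20–14:45, 15:10–15:20, 16:00–17:00.
Windows ≥ 40 min: 12:15–13:50, 16:00–17:00.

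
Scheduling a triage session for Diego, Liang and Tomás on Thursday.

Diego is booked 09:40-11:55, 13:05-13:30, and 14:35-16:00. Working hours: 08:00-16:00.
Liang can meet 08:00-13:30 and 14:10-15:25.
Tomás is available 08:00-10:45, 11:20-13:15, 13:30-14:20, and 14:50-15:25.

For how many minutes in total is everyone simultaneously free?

180 minutes

Diego free within 08:00–16:00: 08:00–09:40, 11:55–13:05, 13:30–14:35.
Diego ∩ Liang: 08:00–09:40, 11:55–13:05, 14:10–14:35.
Diego ∩ Liang ∩ Tomás: 08:00–09:40, 11:55–13:05, 14:10–14:20.
Total common minutes: 100 + 70 + 10 = 180.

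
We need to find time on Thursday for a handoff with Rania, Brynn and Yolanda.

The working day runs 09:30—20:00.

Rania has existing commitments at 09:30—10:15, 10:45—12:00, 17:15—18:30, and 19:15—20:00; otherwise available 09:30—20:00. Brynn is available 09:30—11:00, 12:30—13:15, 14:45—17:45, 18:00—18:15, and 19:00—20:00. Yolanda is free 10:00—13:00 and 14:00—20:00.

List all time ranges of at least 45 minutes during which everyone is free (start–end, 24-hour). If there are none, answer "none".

Rania free within 09:30–20:00: 10:15–10:45, 12:00–17:15, 18:30–19:15.
Rania ∩ Brynn: 10:15–10:45, 12:30–13:15, 14:45–17:15, 19:00–19:15.
Rania ∩ Brynn ∩ Yolanda: 10:15–10:45, 12:30–13:00, 14:45–17:15, 19:00–19:15.
Windows ≥ 45 min: 14:45–17:15.

14:45–17:15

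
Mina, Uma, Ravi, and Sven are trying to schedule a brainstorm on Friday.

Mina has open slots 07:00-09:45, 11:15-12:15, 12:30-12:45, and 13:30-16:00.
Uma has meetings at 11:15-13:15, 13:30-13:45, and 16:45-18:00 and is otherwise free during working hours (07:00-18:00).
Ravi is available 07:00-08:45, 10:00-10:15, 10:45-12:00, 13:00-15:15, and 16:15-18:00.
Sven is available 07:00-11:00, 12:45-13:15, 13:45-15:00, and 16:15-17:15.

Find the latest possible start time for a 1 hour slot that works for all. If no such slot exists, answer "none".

14:00

Uma free within 07:00–18:00: 07:00–11:15, 13:15–13:30, 13:45–16:45.
Mina ∩ Uma: 07:00–09:45, 13:45–16:00.
Mina ∩ Uma ∩ Ravi: 07:00–08:45, 13:45–15:15.
Mina ∩ Uma ∩ Ravi ∩ Sven: 07:00–08:45, 13:45–15:00.
Windows ≥ 60 min: 07:00–08:45, 13:45–15:00.
Latest start in the last window 13:45–15:00 is 15:00 − 60 min = 14:00.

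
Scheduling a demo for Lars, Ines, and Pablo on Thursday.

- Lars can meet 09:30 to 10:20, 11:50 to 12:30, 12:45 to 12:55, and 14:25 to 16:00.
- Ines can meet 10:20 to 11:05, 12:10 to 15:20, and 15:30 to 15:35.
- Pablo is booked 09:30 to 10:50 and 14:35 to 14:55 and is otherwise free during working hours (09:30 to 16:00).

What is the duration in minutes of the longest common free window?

25 minutes

Pablo free within 09:30–16:00: 10:50–14:35, 14:55–16:00.
Lars ∩ Ines: 12:10–12:30, 12:45–12:55, 14:25–15:20, 15:30–15:35.
Lars ∩ Ines ∩ Pablo: 12:10–12:30, 12:45–12:55, 14:25–14:35, 14:55–15:20, 15:30–15:35.
Common window lengths: 20, 10, 10, 25, 5 min; longest is 25.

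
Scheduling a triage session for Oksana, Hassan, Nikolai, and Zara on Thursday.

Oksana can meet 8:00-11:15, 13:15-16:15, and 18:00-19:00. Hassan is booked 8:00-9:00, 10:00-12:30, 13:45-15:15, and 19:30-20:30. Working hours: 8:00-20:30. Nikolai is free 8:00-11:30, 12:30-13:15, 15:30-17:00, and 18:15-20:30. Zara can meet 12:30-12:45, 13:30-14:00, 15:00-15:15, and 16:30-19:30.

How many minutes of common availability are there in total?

Hassan free within 08:00–20:30: 09:00–10:00, 12:30–13:45, 15:15–19:30.
Oksana ∩ Hassan: 09:00–10:00, 13:15–13:45, 15:15–16:15, 18:00–19:00.
Oksana ∩ Hassan ∩ Nikolai: 09:00–10:00, 15:30–16:15, 18:15–19:00.
Oksana ∩ Hassan ∩ Nikolai ∩ Zara: 18:15–19:00.
Total common minutes: 45.

45 minutes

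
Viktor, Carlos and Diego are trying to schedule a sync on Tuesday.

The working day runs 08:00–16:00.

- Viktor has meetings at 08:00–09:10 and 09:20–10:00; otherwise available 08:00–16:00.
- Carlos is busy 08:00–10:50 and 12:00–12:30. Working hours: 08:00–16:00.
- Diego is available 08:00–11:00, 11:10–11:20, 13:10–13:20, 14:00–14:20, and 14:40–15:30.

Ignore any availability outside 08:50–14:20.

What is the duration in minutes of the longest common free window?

Viktor free within 08:00–16:00: 09:10–09:20, 10:00–16:00.
Carlos free within 08:00–16:00: 10:50–12:00, 12:30–16:00.
Viktor ∩ Carlos: 10:50–12:00, 12:30–16:00.
Viktor ∩ Carlos ∩ Diego: 10:50–11:00, 11:10–11:20, 13:10–13:20, 14:00–14:20, 14:40–15:30.
Restricted to 08:50–14:20: 10:50–11:00, 11:10–11:20, 13:10–13:20, 14:00–14:20.
Common window lengths: 10, 10, 10, 20 min; longest is 20.

20 minutes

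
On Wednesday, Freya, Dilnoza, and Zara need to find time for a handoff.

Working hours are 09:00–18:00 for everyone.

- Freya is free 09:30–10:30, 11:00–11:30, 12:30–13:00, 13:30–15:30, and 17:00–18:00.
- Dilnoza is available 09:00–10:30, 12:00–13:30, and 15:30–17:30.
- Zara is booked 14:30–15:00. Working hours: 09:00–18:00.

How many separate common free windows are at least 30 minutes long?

3

Zara free within 09:00–18:00: 09:00–14:30, 15:00–18:00.
Freya ∩ Dilnoza: 09:30–10:30, 12:30–13:00, 17:00–17:30.
Freya ∩ Dilnoza ∩ Zara: 09:30–10:30, 12:30–13:00, 17:00–17:30.
Windows ≥ 30 min: 09:30–10:30, 12:30–13:00, 17:00–17:30.
That's 3 windows.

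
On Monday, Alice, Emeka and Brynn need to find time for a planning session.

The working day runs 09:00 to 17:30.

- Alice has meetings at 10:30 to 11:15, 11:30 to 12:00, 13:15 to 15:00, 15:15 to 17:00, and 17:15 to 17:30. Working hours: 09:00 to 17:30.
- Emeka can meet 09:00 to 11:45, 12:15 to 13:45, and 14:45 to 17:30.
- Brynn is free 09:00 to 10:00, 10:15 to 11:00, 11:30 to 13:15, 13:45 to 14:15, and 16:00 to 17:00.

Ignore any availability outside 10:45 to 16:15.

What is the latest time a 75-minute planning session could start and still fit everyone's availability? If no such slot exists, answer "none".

Alice free within 09:00–17:30: 09:00–10:30, 11:15–11:30, 12:00–13:15, 15:00–15:15, 17:00–17:15.
Alice ∩ Emeka: 09:00–10:30, 11:15–11:30, 12:15–13:15, 15:00–15:15, 17:00–17:15.
Alice ∩ Emeka ∩ Brynn: 09:00–10:00, 10:15–10:30, 12:15–13:15.
Restricted to 10:45–16:15: 12:15–13:15.
Windows ≥ 75 min: (none).

none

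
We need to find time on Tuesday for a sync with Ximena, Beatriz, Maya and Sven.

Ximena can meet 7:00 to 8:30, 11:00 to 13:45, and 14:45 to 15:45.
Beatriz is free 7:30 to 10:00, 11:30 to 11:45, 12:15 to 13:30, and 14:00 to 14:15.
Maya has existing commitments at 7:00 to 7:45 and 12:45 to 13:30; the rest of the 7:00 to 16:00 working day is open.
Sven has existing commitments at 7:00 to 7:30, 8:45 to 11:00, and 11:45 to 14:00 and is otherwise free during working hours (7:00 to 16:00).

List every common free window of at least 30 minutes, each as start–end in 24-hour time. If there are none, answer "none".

Maya free within 07:00–16:00: 07:45–12:45, 13:30–16:00.
Sven free within 07:00–16:00: 07:30–08:45, 11:00–11:45, 14:00–16:00.
Ximena ∩ Beatriz: 07:30–08:30, 11:30–11:45, 12:15–13:30.
Ximena ∩ Beatriz ∩ Maya: 07:45–08:30, 11:30–11:45, 12:15–12:45.
Ximena ∩ Beatriz ∩ Maya ∩ Sven: 07:45–08:30, 11:30–11:45.
Windows ≥ 30 min: 07:45–08:30.

07:45–08:30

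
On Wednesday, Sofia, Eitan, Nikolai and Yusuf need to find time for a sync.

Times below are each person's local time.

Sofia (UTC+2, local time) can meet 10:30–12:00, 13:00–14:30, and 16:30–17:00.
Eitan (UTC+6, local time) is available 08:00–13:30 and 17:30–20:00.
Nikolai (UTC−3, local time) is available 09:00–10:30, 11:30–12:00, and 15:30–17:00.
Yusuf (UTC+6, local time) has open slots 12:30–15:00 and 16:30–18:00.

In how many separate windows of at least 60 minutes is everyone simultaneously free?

0

Sofia → UTC: 08:30–10:00, 11:00–12:30, 14:30–15:00.
Eitan → UTC: 02:00–07:30, 11:30–14:00.
Nikolai → UTC: 12:00–13:30, 14:30–15:00, 18:30–20:00.
Yusuf → UTC: 06:30–09:00, 10:30–12:00.
Sofia ∩ Eitan: 11:30–12:30.
Sofia ∩ Eitan ∩ Nikolai: 12:00–12:30.
Sofia ∩ Eitan ∩ Nikolai ∩ Yusuf: (none).
Windows ≥ 60 min: (none).
That's 0 windows.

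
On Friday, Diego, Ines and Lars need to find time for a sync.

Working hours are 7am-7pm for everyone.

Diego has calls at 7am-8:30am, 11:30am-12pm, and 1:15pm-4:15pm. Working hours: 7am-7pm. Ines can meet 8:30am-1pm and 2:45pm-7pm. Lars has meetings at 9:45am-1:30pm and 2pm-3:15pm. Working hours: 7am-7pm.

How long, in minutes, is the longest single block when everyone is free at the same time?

Diego free within 07:00–19:00: 08:30–11:30, 12:00–13:15, 16:15–19:00.
Lars free within 07:00–19:00: 07:00–09:45, 13:30–14:00, 15:15–19:00.
Diego ∩ Ines: 08:30–11:30, 12:00–13:00, 16:15–19:00.
Diego ∩ Ines ∩ Lars: 08:30–09:45, 16:15–19:00.
Common window lengths: 75, 165 min; longest is 165.

165 minutes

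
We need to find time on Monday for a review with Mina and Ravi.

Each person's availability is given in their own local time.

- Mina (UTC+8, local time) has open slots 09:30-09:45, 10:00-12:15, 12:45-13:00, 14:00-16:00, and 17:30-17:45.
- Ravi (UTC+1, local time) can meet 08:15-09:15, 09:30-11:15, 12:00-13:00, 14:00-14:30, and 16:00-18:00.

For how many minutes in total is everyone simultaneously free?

60 minutes

Mina → UTC: 01:30–01:45, 02:00–04:15, 04:45–05:00, 06:00–08:00, 09:30–09:45.
Ravi → UTC: 07:15–08:15, 08:30–10:15, 11:00–12:00, 13:00–13:30, 15:00–17:00.
Mina ∩ Ravi: 07:15–08:00, 09:30–09:45.
Total common minutes: 45 + 15 = 60.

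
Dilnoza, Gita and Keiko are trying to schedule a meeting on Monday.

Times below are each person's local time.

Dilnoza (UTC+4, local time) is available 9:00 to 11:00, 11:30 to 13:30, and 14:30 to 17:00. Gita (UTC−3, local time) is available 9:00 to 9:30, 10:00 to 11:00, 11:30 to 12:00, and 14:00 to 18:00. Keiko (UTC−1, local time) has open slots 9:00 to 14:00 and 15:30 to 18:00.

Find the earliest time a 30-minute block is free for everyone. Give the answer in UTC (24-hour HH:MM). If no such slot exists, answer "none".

12:00

Dilnoza → UTC: 05:00–07:00, 07:30–09:30, 10:30–13:00.
Gita → UTC: 12:00–12:30, 13:00–14:00, 14:30–15:00, 17:00–21:00.
Keiko → UTC: 10:00–15:00, 16:30–19:00.
Dilnoza ∩ Gita: 12:00–12:30.
Dilnoza ∩ Gita ∩ Keiko: 12:00–12:30.
Windows ≥ 30 min: 12:00–12:30.
Earliest such window starts at 12:00.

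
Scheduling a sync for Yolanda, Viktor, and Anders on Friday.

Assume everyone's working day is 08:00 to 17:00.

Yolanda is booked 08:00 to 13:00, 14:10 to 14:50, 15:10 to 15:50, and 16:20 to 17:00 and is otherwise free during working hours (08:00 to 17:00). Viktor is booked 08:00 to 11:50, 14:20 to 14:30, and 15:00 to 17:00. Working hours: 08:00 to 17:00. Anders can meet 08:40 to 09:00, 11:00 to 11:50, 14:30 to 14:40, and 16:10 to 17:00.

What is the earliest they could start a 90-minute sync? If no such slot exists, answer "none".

none

Yolanda free within 08:00–17:00: 13:00–14:10, 14:50–15:10, 15:50–16:20.
Viktor free within 08:00–17:00: 11:50–14:20, 14:30–15:00.
Yolanda ∩ Viktor: 13:00–14:10, 14:50–15:00.
Yolanda ∩ Viktor ∩ Anders: (none).
Windows ≥ 90 min: (none).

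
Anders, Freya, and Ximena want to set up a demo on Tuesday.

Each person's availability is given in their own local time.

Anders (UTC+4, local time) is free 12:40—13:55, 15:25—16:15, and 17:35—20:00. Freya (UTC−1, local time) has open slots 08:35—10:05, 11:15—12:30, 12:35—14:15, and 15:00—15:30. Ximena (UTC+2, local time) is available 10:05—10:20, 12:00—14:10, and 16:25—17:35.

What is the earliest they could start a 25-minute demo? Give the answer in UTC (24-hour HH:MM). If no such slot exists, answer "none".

Anders → UTC: 08:40–09:55, 11:25–12:15, 13:35–16:00.
Freya → UTC: 09:35–11:05, 12:15–13:30, 13:35–15:15, 16:00–16:30.
Ximena → UTC: 08:05–08:20, 10:00–12:10, 14:25–15:35.
Anders ∩ Freya: 09:35–09:55, 13:35–15:15.
Anders ∩ Freya ∩ Ximena: 14:25–15:15.
Windows ≥ 25 min: 14:25–15:15.
Earliest such window starts at 14:25.

14:25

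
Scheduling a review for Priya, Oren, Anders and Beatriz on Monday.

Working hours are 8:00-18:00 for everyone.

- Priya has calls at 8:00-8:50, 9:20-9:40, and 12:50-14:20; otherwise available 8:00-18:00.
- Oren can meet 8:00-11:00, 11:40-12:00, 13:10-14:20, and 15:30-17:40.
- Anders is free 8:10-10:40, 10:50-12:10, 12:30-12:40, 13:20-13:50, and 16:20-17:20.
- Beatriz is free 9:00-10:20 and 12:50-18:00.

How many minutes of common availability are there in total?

Priya free within 08:00–18:00: 08:50–09:20, 09:40–12:50, 14:20–18:00.
Priya ∩ Oren: 08:50–09:20, 09:40–11:00, 11:40–12:00, 15:30–17:40.
Priya ∩ Oren ∩ Anders: 08:50–09:20, 09:40–10:40, 10:50–11:00, 11:40–12:00, 16:20–17:20.
Priya ∩ Oren ∩ Anders ∩ Beatriz: 09:00–09:20, 09:40–10:20, 16:20–17:20.
Total common minutes: 20 + 40 + 60 = 120.

120 minutes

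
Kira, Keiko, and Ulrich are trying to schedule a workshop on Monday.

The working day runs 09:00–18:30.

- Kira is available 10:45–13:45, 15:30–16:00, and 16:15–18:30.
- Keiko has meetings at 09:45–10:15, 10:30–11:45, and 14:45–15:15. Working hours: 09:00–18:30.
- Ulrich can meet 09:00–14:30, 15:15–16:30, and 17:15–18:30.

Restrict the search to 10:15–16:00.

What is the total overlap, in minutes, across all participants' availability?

150 minutes

Keiko free within 09:00–18:30: 09:00–09:45, 10:15–10:30, 11:45–14:45, 15:15–18:30.
Kira ∩ Keiko: 11:45–13:45, 15:30–16:00, 16:15–18:30.
Kira ∩ Keiko ∩ Ulrich: 11:45–13:45, 15:30–16:00, 16:15–16:30, 17:15–18:30.
Restricted to 10:15–16:00: 11:45–13:45, 15:30–16:00.
Total common minutes: 120 + 30 = 150.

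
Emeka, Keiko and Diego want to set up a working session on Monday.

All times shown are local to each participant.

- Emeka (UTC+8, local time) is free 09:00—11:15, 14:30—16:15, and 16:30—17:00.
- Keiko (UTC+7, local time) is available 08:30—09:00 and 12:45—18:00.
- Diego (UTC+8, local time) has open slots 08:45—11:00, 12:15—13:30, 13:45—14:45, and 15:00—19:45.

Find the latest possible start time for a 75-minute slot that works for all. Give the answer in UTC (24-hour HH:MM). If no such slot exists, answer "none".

07:00

Emeka → UTC: 01:00–03:15, 06:30–08:15, 08:30–09:00.
Keiko → UTC: 01:30–02:00, 05:45–11:00.
Diego → UTC: 00:45–03:00, 04:15–05:30, 05:45–06:45, 07:00–11:45.
Emeka ∩ Keiko: 01:30–02:00, 06:30–08:15, 08:30–09:00.
Emeka ∩ Keiko ∩ Diego: 01:30–02:00, 06:30–06:45, 07:00–08:15, 08:30–09:00.
Windows ≥ 75 min: 07:00–08:15.
Latest start in the last window 07:00–08:15 is 08:15 − 75 min = 07:00.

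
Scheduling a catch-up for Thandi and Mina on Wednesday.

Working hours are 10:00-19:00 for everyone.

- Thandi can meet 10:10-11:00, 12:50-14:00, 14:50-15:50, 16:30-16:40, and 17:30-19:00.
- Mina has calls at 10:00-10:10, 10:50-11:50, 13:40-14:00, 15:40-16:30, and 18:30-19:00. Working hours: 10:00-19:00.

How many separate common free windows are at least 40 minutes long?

Mina free within 10:00–19:00: 10:10–10:50, 11:50–13:40, 14:00–15:40, 16:30–18:30.
Thandi ∩ Mina: 10:10–10:50, 12:50–13:40, 14:50–15:40, 16:30–16:40, 17:30–18:30.
Windows ≥ 40 min: 10:10–10:50, 12:50–13:40, 14:50–15:40, 17:30–18:30.
That's 4 windows.

4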